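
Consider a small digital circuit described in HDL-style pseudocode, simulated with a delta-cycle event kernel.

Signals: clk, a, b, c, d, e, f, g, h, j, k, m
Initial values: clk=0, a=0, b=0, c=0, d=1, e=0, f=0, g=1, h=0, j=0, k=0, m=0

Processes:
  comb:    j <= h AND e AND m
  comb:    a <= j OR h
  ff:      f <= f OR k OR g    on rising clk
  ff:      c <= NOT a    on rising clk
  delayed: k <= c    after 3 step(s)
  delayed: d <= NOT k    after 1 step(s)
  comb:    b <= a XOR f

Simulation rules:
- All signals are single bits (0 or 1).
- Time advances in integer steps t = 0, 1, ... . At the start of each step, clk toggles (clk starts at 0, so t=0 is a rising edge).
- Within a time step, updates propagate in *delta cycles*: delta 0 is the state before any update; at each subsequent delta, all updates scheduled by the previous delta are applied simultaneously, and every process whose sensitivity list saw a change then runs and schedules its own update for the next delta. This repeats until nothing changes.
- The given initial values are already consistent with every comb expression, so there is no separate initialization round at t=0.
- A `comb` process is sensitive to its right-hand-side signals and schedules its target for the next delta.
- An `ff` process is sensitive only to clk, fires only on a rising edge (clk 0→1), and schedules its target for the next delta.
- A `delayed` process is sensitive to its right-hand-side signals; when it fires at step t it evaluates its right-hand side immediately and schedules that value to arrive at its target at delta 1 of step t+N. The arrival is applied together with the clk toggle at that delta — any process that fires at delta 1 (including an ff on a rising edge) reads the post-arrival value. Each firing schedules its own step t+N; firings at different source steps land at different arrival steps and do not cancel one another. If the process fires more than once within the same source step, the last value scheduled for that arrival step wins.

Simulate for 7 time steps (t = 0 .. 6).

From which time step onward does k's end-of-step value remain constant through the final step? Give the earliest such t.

t0.Δ0 e=0 m=0 k=0 clk=0 d=1 j=0 c=0 b=0 h=0 a=0 f=0 g=1
t0.Δ1 e=0 m=0 k=0 clk=1 d=1 j=0 c=0 b=0 h=0 a=0 f=0 g=1
t0.Δ2 e=0 m=0 k=0 clk=1 d=1 j=0 c=1 b=0 h=0 a=0 f=1 g=1
t0.Δ3 e=0 m=0 k=0 clk=1 d=1 j=0 c=1 b=1 h=0 a=0 f=1 g=1
t1.Δ0 e=0 m=0 k=0 clk=1 d=1 j=0 c=1 b=1 h=0 a=0 f=1 g=1
t1.Δ1 e=0 m=0 k=0 clk=0 d=1 j=0 c=1 b=1 h=0 a=0 f=1 g=1
t2.Δ0 e=0 m=0 k=0 clk=0 d=1 j=0 c=1 b=1 h=0 a=0 f=1 g=1
t2.Δ1 e=0 m=0 k=0 clk=1 d=1 j=0 c=1 b=1 h=0 a=0 f=1 g=1
t3.Δ0 e=0 m=0 k=0 clk=1 d=1 j=0 c=1 b=1 h=0 a=0 f=1 g=1
t3.Δ1 e=0 m=0 k=1 clk=0 d=1 j=0 c=1 b=1 h=0 a=0 f=1 g=1
t4.Δ0 e=0 m=0 k=1 clk=0 d=1 j=0 c=1 b=1 h=0 a=0 f=1 g=1
t4.Δ1 e=0 m=0 k=1 clk=1 d=0 j=0 c=1 b=1 h=0 a=0 f=1 g=1
t5.Δ0 e=0 m=0 k=1 clk=1 d=0 j=0 c=1 b=1 h=0 a=0 f=1 g=1
t5.Δ1 e=0 m=0 k=1 clk=0 d=0 j=0 c=1 b=1 h=0 a=0 f=1 g=1
t6.Δ0 e=0 m=0 k=1 clk=0 d=0 j=0 c=1 b=1 h=0 a=0 f=1 g=1
t6.Δ1 e=0 m=0 k=1 clk=1 d=0 j=0 c=1 b=1 h=0 a=0 f=1 g=1

3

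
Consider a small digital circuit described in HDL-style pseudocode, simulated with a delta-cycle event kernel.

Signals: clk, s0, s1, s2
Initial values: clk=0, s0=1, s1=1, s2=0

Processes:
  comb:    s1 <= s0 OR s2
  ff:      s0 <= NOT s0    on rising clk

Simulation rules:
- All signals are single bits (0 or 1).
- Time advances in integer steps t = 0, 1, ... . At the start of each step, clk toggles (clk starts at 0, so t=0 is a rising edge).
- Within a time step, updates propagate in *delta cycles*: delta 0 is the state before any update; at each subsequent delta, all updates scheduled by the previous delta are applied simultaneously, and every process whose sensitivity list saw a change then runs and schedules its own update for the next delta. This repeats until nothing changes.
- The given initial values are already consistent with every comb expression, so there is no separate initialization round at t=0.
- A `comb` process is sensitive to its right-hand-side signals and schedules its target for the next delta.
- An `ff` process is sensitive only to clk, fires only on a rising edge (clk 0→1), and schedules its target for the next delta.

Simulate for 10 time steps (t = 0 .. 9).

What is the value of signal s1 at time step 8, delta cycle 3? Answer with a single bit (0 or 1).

0

[bits: s1,s0,s2,clk]
t=0: Δ0=1100 Δ1=1101 Δ2=1001 Δ3=0001 | 3Δ
t=1: Δ0=0001 Δ1=0000 | 1Δ
t=2: Δ0=0000 Δ1=0001 Δ2=0101 Δ3=1101 | 3Δ
t=3: Δ0=1101 Δ1=1100 | 1Δ
t=4: Δ0=1100 Δ1=1101 Δ2=1001 Δ3=0001 | 3Δ
t=5: Δ0=0001 Δ1=0000 | 1Δ
t=6: Δ0=0000 Δ1=0001 Δ2=0101 Δ3=1101 | 3Δ
t=7: Δ0=1101 Δ1=1100 | 1Δ
t=8: Δ0=1100 Δ1=1101 Δ2=1001 Δ3=0001 | 3Δ
t=9: Δ0=0001 Δ1=0000 | 1Δ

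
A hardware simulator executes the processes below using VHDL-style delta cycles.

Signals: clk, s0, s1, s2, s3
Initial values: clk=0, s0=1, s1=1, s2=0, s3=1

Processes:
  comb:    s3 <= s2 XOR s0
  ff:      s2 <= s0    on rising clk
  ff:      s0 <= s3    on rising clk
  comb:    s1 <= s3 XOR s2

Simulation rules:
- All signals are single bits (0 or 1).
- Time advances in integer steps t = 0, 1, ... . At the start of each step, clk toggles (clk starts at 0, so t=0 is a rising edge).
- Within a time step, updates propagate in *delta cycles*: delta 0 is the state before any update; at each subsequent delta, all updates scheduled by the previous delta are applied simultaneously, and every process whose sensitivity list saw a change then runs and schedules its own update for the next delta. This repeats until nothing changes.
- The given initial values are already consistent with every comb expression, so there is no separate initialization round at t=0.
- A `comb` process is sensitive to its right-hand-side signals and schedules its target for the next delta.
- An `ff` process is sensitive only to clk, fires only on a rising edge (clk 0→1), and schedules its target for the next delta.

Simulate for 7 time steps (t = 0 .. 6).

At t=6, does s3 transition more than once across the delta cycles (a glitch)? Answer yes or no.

no

t=0 Δ0: s1=1 s0=1 clk=0 s2=0 s3=1
  Δ1: clk:0→1
  Δ2: s2:0→1
  Δ3: s1:1→0, s3:1→0
  Δ4: s1:0→1
  (4Δ to stable)
t=1 Δ0: s1=1 s0=1 clk=1 s2=1 s3=0
  Δ1: clk:1→0
  (1Δ to stable)
t=2 Δ0: s1=1 s0=1 clk=0 s2=1 s3=0
  Δ1: clk:0→1
  Δ2: s0:1→0
  Δ3: s3:0→1
  Δ4: s1:1→0
  (4Δ to stable)
t=3 Δ0: s1=0 s0=0 clk=1 s2=1 s3=1
  Δ1: clk:1→0
  (1Δ to stable)
t=4 Δ0: s1=0 s0=0 clk=0 s2=1 s3=1
  Δ1: clk:0→1
  Δ2: s0:0→1, s2:1→0
  Δ3: s1:0→1
  (3Δ to stable)
t=5 Δ0: s1=1 s0=1 clk=1 s2=0 s3=1
  Δ1: clk:1→0
  (1Δ to stable)
t=6 Δ0: s1=1 s0=1 clk=0 s2=0 s3=1
  Δ1: clk:0→1
  Δ2: s2:0→1
  Δ3: s1:1→0, s3:1→0
  Δ4: s1:0→1
  (4Δ to stable)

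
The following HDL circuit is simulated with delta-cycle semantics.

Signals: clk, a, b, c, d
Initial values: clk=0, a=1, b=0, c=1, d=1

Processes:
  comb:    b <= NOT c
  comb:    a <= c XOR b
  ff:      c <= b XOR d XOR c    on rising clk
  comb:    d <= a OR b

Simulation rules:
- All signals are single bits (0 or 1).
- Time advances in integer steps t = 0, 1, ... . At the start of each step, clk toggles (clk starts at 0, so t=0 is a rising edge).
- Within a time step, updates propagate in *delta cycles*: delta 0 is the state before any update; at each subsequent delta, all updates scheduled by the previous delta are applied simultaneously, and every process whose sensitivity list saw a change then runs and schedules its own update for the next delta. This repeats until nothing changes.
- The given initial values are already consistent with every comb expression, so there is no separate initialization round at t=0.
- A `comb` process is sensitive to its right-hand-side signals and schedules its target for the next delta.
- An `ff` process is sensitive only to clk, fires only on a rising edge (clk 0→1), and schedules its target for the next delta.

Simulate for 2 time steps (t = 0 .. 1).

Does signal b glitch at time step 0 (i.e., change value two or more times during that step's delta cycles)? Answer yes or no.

no

t=0 Δ0: d=1 b=0 a=1 clk=0 c=1
  Δ1: clk:0→1
  Δ2: c:1→0
  Δ3: b:0→1, a:1→0
  Δ4: a:0→1
  (4Δ to stable)
t=1 Δ0: d=1 b=1 a=1 clk=1 c=0
  Δ1: clk:1→0
  (1Δ to stable)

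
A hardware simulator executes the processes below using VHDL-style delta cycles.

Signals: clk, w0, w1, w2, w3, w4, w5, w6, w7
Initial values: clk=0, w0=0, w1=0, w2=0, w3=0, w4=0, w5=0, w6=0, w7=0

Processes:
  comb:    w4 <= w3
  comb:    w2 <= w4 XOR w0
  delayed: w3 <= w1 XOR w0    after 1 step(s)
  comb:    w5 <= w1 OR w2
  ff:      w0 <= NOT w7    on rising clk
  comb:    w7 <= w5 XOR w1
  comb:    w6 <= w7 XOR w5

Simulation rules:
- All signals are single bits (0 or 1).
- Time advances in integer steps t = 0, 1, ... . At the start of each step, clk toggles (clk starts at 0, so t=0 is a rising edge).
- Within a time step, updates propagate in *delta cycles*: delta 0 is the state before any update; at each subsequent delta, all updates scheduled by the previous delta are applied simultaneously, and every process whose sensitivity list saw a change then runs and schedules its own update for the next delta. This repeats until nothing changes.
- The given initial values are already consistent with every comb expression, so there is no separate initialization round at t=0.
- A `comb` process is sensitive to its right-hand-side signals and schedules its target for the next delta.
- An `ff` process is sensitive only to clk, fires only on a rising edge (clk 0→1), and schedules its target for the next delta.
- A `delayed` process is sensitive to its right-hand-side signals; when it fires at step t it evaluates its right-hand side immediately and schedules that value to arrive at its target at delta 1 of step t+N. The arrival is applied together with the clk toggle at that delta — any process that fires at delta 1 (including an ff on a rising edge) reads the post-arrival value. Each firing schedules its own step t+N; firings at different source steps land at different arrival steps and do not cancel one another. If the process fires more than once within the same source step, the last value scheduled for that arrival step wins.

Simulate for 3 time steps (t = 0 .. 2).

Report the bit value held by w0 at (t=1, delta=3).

1

t0.Δ0 w7=0 w5=0 w1=0 w2=0 w0=0 w3=0 w6=0 clk=0 w4=0
t0.Δ1 w7=0 w5=0 w1=0 w2=0 w0=0 w3=0 w6=0 clk=1 w4=0
t0.Δ2 w7=0 w5=0 w1=0 w2=0 w0=1 w3=0 w6=0 clk=1 w4=0
t0.Δ3 w7=0 w5=0 w1=0 w2=1 w0=1 w3=0 w6=0 clk=1 w4=0
t0.Δ4 w7=0 w5=1 w1=0 w2=1 w0=1 w3=0 w6=0 clk=1 w4=0
t0.Δ5 w7=1 w5=1 w1=0 w2=1 w0=1 w3=0 w6=1 clk=1 w4=0
t0.Δ6 w7=1 w5=1 w1=0 w2=1 w0=1 w3=0 w6=0 clk=1 w4=0
t1.Δ0 w7=1 w5=1 w1=0 w2=1 w0=1 w3=0 w6=0 clk=1 w4=0
t1.Δ1 w7=1 w5=1 w1=0 w2=1 w0=1 w3=1 w6=0 clk=0 w4=0
t1.Δ2 w7=1 w5=1 w1=0 w2=1 w0=1 w3=1 w6=0 clk=0 w4=1
t1.Δ3 w7=1 w5=1 w1=0 w2=0 w0=1 w3=1 w6=0 clk=0 w4=1
t1.Δ4 w7=1 w5=0 w1=0 w2=0 w0=1 w3=1 w6=0 clk=0 w4=1
t1.Δ5 w7=0 w5=0 w1=0 w2=0 w0=1 w3=1 w6=1 clk=0 w4=1
t1.Δ6 w7=0 w5=0 w1=0 w2=0 w0=1 w3=1 w6=0 clk=0 w4=1
t2.Δ0 w7=0 w5=0 w1=0 w2=0 w0=1 w3=1 w6=0 clk=0 w4=1
t2.Δ1 w7=0 w5=0 w1=0 w2=0 w0=1 w3=1 w6=0 clk=1 w4=1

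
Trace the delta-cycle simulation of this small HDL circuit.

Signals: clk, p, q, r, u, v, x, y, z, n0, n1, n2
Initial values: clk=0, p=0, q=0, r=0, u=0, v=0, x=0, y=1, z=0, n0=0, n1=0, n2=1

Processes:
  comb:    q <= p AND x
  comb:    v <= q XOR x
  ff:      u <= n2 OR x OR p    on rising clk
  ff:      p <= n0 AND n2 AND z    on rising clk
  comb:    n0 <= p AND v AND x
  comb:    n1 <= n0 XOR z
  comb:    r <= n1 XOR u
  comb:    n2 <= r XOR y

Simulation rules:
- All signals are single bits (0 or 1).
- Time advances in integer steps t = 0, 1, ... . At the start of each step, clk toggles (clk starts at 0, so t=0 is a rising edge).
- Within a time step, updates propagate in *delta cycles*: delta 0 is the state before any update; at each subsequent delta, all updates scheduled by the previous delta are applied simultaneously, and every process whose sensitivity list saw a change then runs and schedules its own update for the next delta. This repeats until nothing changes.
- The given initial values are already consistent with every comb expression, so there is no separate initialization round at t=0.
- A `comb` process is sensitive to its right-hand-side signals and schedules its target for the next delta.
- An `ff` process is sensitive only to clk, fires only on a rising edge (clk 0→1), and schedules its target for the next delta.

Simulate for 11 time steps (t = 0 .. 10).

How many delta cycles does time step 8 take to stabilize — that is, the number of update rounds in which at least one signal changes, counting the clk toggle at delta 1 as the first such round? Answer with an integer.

4

t=0 Δ0: clk=0 x=0 r=0 n2=1 y=1 n1=0 v=0 n0=0 u=0 q=0 z=0 p=0
  Δ1: clk:0→1
  Δ2: u:0→1
  Δ3: r:0→1
  Δ4: n2:1→0
  (4Δ to stable)
t=1 Δ0: clk=1 x=0 r=1 n2=0 y=1 n1=0 v=0 n0=0 u=1 q=0 z=0 p=0
  Δ1: clk:1→0
  (1Δ to stable)
t=2 Δ0: clk=0 x=0 r=1 n2=0 y=1 n1=0 v=0 n0=0 u=1 q=0 z=0 p=0
  Δ1: clk:0→1
  Δ2: u:1→0
  Δ3: r:1→0
  Δ4: n2:0→1
  (4Δ to stable)
t=3 Δ0: clk=1 x=0 r=0 n2=1 y=1 n1=0 v=0 n0=0 u=0 q=0 z=0 p=0
  Δ1: clk:1→0
  (1Δ to stable)
t=4 Δ0: clk=0 x=0 r=0 n2=1 y=1 n1=0 v=0 n0=0 u=0 q=0 z=0 p=0
  Δ1: clk:0→1
  Δ2: u:0→1
  Δ3: r:0→1
  Δ4: n2:1→0
  (4Δ to stable)
t=5 Δ0: clk=1 x=0 r=1 n2=0 y=1 n1=0 v=0 n0=0 u=1 q=0 z=0 p=0
  Δ1: clk:1→0
  (1Δ to stable)
t=6 Δ0: clk=0 x=0 r=1 n2=0 y=1 n1=0 v=0 n0=0 u=1 q=0 z=0 p=0
  Δ1: clk:0→1
  Δ2: u:1→0
  Δ3: r:1→0
  Δ4: n2:0→1
  (4Δ to stable)
t=7 Δ0: clk=1 x=0 r=0 n2=1 y=1 n1=0 v=0 n0=0 u=0 q=0 z=0 p=0
  Δ1: clk:1→0
  (1Δ to stable)
t=8 Δ0: clk=0 x=0 r=0 n2=1 y=1 n1=0 v=0 n0=0 u=0 q=0 z=0 p=0
  Δ1: clk:0→1
  Δ2: u:0→1
  Δ3: r:0→1
  Δ4: n2:1→0
  (4Δ to stable)
t=9 Δ0: clk=1 x=0 r=1 n2=0 y=1 n1=0 v=0 n0=0 u=1 q=0 z=0 p=0
  Δ1: clk:1→0
  (1Δ to stable)
t=10 Δ0: clk=0 x=0 r=1 n2=0 y=1 n1=0 v=0 n0=0 u=1 q=0 z=0 p=0
  Δ1: clk:0→1
  Δ2: u:1→0
  Δ3: r:1→0
  Δ4: n2:0→1
  (4Δ to stable)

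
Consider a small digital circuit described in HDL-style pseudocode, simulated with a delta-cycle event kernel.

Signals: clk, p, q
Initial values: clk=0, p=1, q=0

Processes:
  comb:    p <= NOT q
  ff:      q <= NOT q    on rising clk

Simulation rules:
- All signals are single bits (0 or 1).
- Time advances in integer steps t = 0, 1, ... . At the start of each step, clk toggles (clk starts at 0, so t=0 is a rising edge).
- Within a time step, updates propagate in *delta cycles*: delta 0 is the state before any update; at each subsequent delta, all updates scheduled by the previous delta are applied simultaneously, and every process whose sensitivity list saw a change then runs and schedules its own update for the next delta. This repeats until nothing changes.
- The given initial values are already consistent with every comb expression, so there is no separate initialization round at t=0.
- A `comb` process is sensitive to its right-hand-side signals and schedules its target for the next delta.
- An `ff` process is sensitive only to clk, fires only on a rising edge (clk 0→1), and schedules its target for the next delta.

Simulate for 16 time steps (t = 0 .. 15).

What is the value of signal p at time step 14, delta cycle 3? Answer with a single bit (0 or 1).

[bits: q,clk,p]
t=0: Δ0=001 Δ1=011 Δ2=111 Δ3=110 | 3Δ
t=1: Δ0=110 Δ1=100 | 1Δ
t=2: Δ0=100 Δ1=110 Δ2=010 Δ3=011 | 3Δ
t=3: Δ0=011 Δ1=001 | 1Δ
t=4: Δ0=001 Δ1=011 Δ2=111 Δ3=110 | 3Δ
t=5: Δ0=110 Δ1=100 | 1Δ
t=6: Δ0=100 Δ1=110 Δ2=010 Δ3=011 | 3Δ
t=7: Δ0=011 Δ1=001 | 1Δ
t=8: Δ0=001 Δ1=011 Δ2=111 Δ3=110 | 3Δ
t=9: Δ0=110 Δ1=100 | 1Δ
t=10: Δ0=100 Δ1=110 Δ2=010 Δ3=011 | 3Δ
t=11: Δ0=011 Δ1=001 | 1Δ
t=12: Δ0=001 Δ1=011 Δ2=111 Δ3=110 | 3Δ
t=13: Δ0=110 Δ1=100 | 1Δ
t=14: Δ0=100 Δ1=110 Δ2=010 Δ3=011 | 3Δ
t=15: Δ0=011 Δ1=001 | 1Δ

1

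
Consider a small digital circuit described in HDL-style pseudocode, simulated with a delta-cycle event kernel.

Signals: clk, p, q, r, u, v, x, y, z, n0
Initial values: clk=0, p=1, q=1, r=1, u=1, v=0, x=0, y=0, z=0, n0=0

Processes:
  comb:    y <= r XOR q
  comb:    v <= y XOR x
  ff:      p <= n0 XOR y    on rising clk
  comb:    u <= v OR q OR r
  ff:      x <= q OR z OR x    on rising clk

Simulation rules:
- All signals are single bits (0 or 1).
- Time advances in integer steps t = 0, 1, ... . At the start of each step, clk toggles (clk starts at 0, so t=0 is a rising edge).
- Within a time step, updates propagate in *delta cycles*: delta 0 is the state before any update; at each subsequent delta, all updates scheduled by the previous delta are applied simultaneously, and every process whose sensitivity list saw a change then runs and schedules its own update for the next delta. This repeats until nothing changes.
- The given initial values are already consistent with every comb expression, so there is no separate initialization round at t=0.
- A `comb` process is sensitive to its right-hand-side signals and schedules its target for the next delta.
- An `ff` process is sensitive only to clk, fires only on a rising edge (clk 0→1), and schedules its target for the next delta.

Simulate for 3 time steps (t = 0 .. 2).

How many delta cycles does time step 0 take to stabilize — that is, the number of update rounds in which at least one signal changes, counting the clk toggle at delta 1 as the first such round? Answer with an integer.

3

[bits: z,y,clk,p,u,v,q,r,n0,x]
t=0: Δ0=0001101100 Δ1=0011101100 Δ2=0010101101 Δ3=0010111101 | 3Δ
t=1: Δ0=0010111101 Δ1=0000111101 | 1Δ
t=2: Δ0=0000111101 Δ1=0010111101 | 1Δ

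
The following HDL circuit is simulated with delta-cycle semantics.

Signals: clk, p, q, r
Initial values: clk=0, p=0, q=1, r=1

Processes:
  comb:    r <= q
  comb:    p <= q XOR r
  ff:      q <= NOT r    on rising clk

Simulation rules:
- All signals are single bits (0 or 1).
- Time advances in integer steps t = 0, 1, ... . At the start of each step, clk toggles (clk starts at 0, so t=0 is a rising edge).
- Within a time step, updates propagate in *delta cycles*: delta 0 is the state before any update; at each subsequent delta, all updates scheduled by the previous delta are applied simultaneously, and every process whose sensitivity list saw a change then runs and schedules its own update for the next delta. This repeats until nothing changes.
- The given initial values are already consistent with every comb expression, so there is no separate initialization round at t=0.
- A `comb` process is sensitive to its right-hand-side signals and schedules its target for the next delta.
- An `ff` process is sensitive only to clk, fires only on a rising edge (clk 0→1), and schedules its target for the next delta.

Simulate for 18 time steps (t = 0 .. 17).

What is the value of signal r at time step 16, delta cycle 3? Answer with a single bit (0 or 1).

0

t0.Δ0 clk=0 r=1 q=1 p=0
t0.Δ1 clk=1 r=1 q=1 p=0
t0.Δ2 clk=1 r=1 q=0 p=0
t0.Δ3 clk=1 r=0 q=0 p=1
t0.Δ4 clk=1 r=0 q=0 p=0
t1.Δ0 clk=1 r=0 q=0 p=0
t1.Δ1 clk=0 r=0 q=0 p=0
t2.Δ0 clk=0 r=0 q=0 p=0
t2.Δ1 clk=1 r=0 q=0 p=0
t2.Δ2 clk=1 r=0 q=1 p=0
t2.Δ3 clk=1 r=1 q=1 p=1
t2.Δ4 clk=1 r=1 q=1 p=0
t3.Δ0 clk=1 r=1 q=1 p=0
t3.Δ1 clk=0 r=1 q=1 p=0
t4.Δ0 clk=0 r=1 q=1 p=0
t4.Δ1 clk=1 r=1 q=1 p=0
t4.Δ2 clk=1 r=1 q=0 p=0
t4.Δ3 clk=1 r=0 q=0 p=1
t4.Δ4 clk=1 r=0 q=0 p=0
t5.Δ0 clk=1 r=0 q=0 p=0
t5.Δ1 clk=0 r=0 q=0 p=0
t6.Δ0 clk=0 r=0 q=0 p=0
t6.Δ1 clk=1 r=0 q=0 p=0
t6.Δ2 clk=1 r=0 q=1 p=0
t6.Δ3 clk=1 r=1 q=1 p=1
t6.Δ4 clk=1 r=1 q=1 p=0
t7.Δ0 clk=1 r=1 q=1 p=0
t7.Δ1 clk=0 r=1 q=1 p=0
t8.Δ0 clk=0 r=1 q=1 p=0
t8.Δ1 clk=1 r=1 q=1 p=0
t8.Δ2 clk=1 r=1 q=0 p=0
t8.Δ3 clk=1 r=0 q=0 p=1
t8.Δ4 clk=1 r=0 q=0 p=0
t9.Δ0 clk=1 r=0 q=0 p=0
t9.Δ1 clk=0 r=0 q=0 p=0
t10.Δ0 clk=0 r=0 q=0 p=0
t10.Δ1 clk=1 r=0 q=0 p=0
t10.Δ2 clk=1 r=0 q=1 p=0
t10.Δ3 clk=1 r=1 q=1 p=1
t10.Δ4 clk=1 r=1 q=1 p=0
t11.Δ0 clk=1 r=1 q=1 p=0
t11.Δ1 clk=0 r=1 q=1 p=0
t12.Δ0 clk=0 r=1 q=1 p=0
t12.Δ1 clk=1 r=1 q=1 p=0
t12.Δ2 clk=1 r=1 q=0 p=0
t12.Δ3 clk=1 r=0 q=0 p=1
t12.Δ4 clk=1 r=0 q=0 p=0
t13.Δ0 clk=1 r=0 q=0 p=0
t13.Δ1 clk=0 r=0 q=0 p=0
t14.Δ0 clk=0 r=0 q=0 p=0
t14.Δ1 clk=1 r=0 q=0 p=0
t14.Δ2 clk=1 r=0 q=1 p=0
t14.Δ3 clk=1 r=1 q=1 p=1
t14.Δ4 clk=1 r=1 q=1 p=0
t15.Δ0 clk=1 r=1 q=1 p=0
t15.Δ1 clk=0 r=1 q=1 p=0
t16.Δ0 clk=0 r=1 q=1 p=0
t16.Δ1 clk=1 r=1 q=1 p=0
t16.Δ2 clk=1 r=1 q=0 p=0
t16.Δ3 clk=1 r=0 q=0 p=1
t16.Δ4 clk=1 r=0 q=0 p=0
t17.Δ0 clk=1 r=0 q=0 p=0
t17.Δ1 clk=0 r=0 q=0 p=0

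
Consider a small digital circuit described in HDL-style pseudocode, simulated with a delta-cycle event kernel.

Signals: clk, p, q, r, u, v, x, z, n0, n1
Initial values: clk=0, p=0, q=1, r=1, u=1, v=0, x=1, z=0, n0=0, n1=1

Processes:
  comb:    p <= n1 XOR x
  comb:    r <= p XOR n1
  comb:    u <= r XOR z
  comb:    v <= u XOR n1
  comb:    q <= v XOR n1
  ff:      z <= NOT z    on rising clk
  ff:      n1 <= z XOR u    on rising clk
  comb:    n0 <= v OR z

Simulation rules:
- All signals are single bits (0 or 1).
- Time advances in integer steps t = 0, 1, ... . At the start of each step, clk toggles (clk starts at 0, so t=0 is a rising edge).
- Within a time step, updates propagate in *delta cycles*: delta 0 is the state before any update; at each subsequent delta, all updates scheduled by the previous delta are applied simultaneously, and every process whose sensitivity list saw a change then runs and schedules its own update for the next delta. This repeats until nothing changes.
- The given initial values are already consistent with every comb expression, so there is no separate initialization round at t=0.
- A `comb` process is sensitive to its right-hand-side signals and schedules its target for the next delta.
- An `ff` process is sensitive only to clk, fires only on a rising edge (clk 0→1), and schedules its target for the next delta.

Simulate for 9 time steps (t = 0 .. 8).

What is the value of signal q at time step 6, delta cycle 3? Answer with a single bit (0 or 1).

t0.Δ0 v=0 n1=1 p=0 r=1 q=1 n0=0 x=1 z=0 clk=0 u=1
t0.Δ1 v=0 n1=1 p=0 r=1 q=1 n0=0 x=1 z=0 clk=1 u=1
t0.Δ2 v=0 n1=1 p=0 r=1 q=1 n0=0 x=1 z=1 clk=1 u=1
t0.Δ3 v=0 n1=1 p=0 r=1 q=1 n0=1 x=1 z=1 clk=1 u=0
t0.Δ4 v=1 n1=1 p=0 r=1 q=1 n0=1 x=1 z=1 clk=1 u=0
t0.Δ5 v=1 n1=1 p=0 r=1 q=0 n0=1 x=1 z=1 clk=1 u=0
t1.Δ0 v=1 n1=1 p=0 r=1 q=0 n0=1 x=1 z=1 clk=1 u=0
t1.Δ1 v=1 n1=1 p=0 r=1 q=0 n0=1 x=1 z=1 clk=0 u=0
t2.Δ0 v=1 n1=1 p=0 r=1 q=0 n0=1 x=1 z=1 clk=0 u=0
t2.Δ1 v=1 n1=1 p=0 r=1 q=0 n0=1 x=1 z=1 clk=1 u=0
t2.Δ2 v=1 n1=1 p=0 r=1 q=0 n0=1 x=1 z=0 clk=1 u=0
t2.Δ3 v=1 n1=1 p=0 r=1 q=0 n0=1 x=1 z=0 clk=1 u=1
t2.Δ4 v=0 n1=1 p=0 r=1 q=0 n0=1 x=1 z=0 clk=1 u=1
t2.Δ5 v=0 n1=1 p=0 r=1 q=1 n0=0 x=1 z=0 clk=1 u=1
t3.Δ0 v=0 n1=1 p=0 r=1 q=1 n0=0 x=1 z=0 clk=1 u=1
t3.Δ1 v=0 n1=1 p=0 r=1 q=1 n0=0 x=1 z=0 clk=0 u=1
t4.Δ0 v=0 n1=1 p=0 r=1 q=1 n0=0 x=1 z=0 clk=0 u=1
t4.Δ1 v=0 n1=1 p=0 r=1 q=1 n0=0 x=1 z=0 clk=1 u=1
t4.Δ2 v=0 n1=1 p=0 r=1 q=1 n0=0 x=1 z=1 clk=1 u=1
t4.Δ3 v=0 n1=1 p=0 r=1 q=1 n0=1 x=1 z=1 clk=1 u=0
t4.Δ4 v=1 n1=1 p=0 r=1 q=1 n0=1 x=1 z=1 clk=1 u=0
t4.Δ5 v=1 n1=1 p=0 r=1 q=0 n0=1 x=1 z=1 clk=1 u=0
t5.Δ0 v=1 n1=1 p=0 r=1 q=0 n0=1 x=1 z=1 clk=1 u=0
t5.Δ1 v=1 n1=1 p=0 r=1 q=0 n0=1 x=1 z=1 clk=0 u=0
t6.Δ0 v=1 n1=1 p=0 r=1 q=0 n0=1 x=1 z=1 clk=0 u=0
t6.Δ1 v=1 n1=1 p=0 r=1 q=0 n0=1 x=1 z=1 clk=1 u=0
t6.Δ2 v=1 n1=1 p=0 r=1 q=0 n0=1 x=1 z=0 clk=1 u=0
t6.Δ3 v=1 n1=1 p=0 r=1 q=0 n0=1 x=1 z=0 clk=1 u=1
t6.Δ4 v=0 n1=1 p=0 r=1 q=0 n0=1 x=1 z=0 clk=1 u=1
t6.Δ5 v=0 n1=1 p=0 r=1 q=1 n0=0 x=1 z=0 clk=1 u=1
t7.Δ0 v=0 n1=1 p=0 r=1 q=1 n0=0 x=1 z=0 clk=1 u=1
t7.Δ1 v=0 n1=1 p=0 r=1 q=1 n0=0 x=1 z=0 clk=0 u=1
t8.Δ0 v=0 n1=1 p=0 r=1 q=1 n0=0 x=1 z=0 clk=0 u=1
t8.Δ1 v=0 n1=1 p=0 r=1 q=1 n0=0 x=1 z=0 clk=1 u=1
t8.Δ2 v=0 n1=1 p=0 r=1 q=1 n0=0 x=1 z=1 clk=1 u=1
t8.Δ3 v=0 n1=1 p=0 r=1 q=1 n0=1 x=1 z=1 clk=1 u=0
t8.Δ4 v=1 n1=1 p=0 r=1 q=1 n0=1 x=1 z=1 clk=1 u=0
t8.Δ5 v=1 n1=1 p=0 r=1 q=0 n0=1 x=1 z=1 clk=1 u=0

0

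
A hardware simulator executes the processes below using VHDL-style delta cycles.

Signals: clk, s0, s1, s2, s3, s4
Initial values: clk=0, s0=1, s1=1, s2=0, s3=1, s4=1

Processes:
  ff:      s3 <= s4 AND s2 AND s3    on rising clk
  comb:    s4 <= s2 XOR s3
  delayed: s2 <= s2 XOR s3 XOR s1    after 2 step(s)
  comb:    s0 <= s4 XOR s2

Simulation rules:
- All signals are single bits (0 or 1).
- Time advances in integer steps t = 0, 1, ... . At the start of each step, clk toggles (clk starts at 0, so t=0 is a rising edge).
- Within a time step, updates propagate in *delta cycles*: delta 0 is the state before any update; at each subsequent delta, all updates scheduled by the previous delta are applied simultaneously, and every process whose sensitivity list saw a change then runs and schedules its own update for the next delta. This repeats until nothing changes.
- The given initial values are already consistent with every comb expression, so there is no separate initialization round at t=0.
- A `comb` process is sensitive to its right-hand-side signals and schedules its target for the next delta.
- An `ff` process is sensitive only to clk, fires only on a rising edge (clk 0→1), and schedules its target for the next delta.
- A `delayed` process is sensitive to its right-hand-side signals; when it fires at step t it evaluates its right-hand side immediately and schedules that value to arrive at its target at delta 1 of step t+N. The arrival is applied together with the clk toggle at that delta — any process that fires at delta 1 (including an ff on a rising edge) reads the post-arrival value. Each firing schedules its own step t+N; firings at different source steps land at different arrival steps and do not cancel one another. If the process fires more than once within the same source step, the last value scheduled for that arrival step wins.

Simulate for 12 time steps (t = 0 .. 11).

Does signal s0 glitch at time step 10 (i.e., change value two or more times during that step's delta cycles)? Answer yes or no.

yes

t0.Δ0 s1=1 s4=1 s0=1 clk=0 s2=0 s3=1
t0.Δ1 s1=1 s4=1 s0=1 clk=1 s2=0 s3=1
t0.Δ2 s1=1 s4=1 s0=1 clk=1 s2=0 s3=0
t0.Δ3 s1=1 s4=0 s0=1 clk=1 s2=0 s3=0
t0.Δ4 s1=1 s4=0 s0=0 clk=1 s2=0 s3=0
t1.Δ0 s1=1 s4=0 s0=0 clk=1 s2=0 s3=0
t1.Δ1 s1=1 s4=0 s0=0 clk=0 s2=0 s3=0
t2.Δ0 s1=1 s4=0 s0=0 clk=0 s2=0 s3=0
t2.Δ1 s1=1 s4=0 s0=0 clk=1 s2=1 s3=0
t2.Δ2 s1=1 s4=1 s0=1 clk=1 s2=1 s3=0
t2.Δ3 s1=1 s4=1 s0=0 clk=1 s2=1 s3=0
t3.Δ0 s1=1 s4=1 s0=0 clk=1 s2=1 s3=0
t3.Δ1 s1=1 s4=1 s0=0 clk=0 s2=1 s3=0
t4.Δ0 s1=1 s4=1 s0=0 clk=0 s2=1 s3=0
t4.Δ1 s1=1 s4=1 s0=0 clk=1 s2=0 s3=0
t4.Δ2 s1=1 s4=0 s0=1 clk=1 s2=0 s3=0
t4.Δ3 s1=1 s4=0 s0=0 clk=1 s2=0 s3=0
t5.Δ0 s1=1 s4=0 s0=0 clk=1 s2=0 s3=0
t5.Δ1 s1=1 s4=0 s0=0 clk=0 s2=0 s3=0
t6.Δ0 s1=1 s4=0 s0=0 clk=0 s2=0 s3=0
t6.Δ1 s1=1 s4=0 s0=0 clk=1 s2=1 s3=0
t6.Δ2 s1=1 s4=1 s0=1 clk=1 s2=1 s3=0
t6.Δ3 s1=1 s4=1 s0=0 clk=1 s2=1 s3=0
t7.Δ0 s1=1 s4=1 s0=0 clk=1 s2=1 s3=0
t7.Δ1 s1=1 s4=1 s0=0 clk=0 s2=1 s3=0
t8.Δ0 s1=1 s4=1 s0=0 clk=0 s2=1 s3=0
t8.Δ1 s1=1 s4=1 s0=0 clk=1 s2=0 s3=0
t8.Δ2 s1=1 s4=0 s0=1 clk=1 s2=0 s3=0
t8.Δ3 s1=1 s4=0 s0=0 clk=1 s2=0 s3=0
t9.Δ0 s1=1 s4=0 s0=0 clk=1 s2=0 s3=0
t9.Δ1 s1=1 s4=0 s0=0 clk=0 s2=0 s3=0
t10.Δ0 s1=1 s4=0 s0=0 clk=0 s2=0 s3=0
t10.Δ1 s1=1 s4=0 s0=0 clk=1 s2=1 s3=0
t10.Δ2 s1=1 s4=1 s0=1 clk=1 s2=1 s3=0
t10.Δ3 s1=1 s4=1 s0=0 clk=1 s2=1 s3=0
t11.Δ0 s1=1 s4=1 s0=0 clk=1 s2=1 s3=0
t11.Δ1 s1=1 s4=1 s0=0 clk=0 s2=1 s3=0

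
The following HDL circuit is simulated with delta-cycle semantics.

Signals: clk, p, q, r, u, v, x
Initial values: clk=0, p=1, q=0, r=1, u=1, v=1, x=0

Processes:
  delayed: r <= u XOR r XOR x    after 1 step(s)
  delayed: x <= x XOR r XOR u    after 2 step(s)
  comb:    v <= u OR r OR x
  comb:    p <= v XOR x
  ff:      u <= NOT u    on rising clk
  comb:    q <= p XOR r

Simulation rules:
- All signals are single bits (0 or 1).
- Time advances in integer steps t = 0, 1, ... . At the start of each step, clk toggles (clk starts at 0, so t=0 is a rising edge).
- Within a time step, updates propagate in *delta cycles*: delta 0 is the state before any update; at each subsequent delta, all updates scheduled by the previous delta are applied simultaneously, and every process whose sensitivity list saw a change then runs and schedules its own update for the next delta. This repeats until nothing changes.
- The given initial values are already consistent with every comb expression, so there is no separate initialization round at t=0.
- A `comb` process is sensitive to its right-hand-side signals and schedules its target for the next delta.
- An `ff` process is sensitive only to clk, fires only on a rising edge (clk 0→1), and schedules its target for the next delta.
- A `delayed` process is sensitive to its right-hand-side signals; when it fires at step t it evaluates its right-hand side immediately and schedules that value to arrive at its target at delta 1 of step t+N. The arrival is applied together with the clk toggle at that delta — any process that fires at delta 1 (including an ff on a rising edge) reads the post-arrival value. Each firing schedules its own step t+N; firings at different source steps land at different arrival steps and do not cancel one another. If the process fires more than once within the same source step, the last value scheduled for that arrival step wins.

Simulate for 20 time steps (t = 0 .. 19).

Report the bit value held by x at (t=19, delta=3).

t0.Δ0 p=1 r=1 q=0 u=1 v=1 clk=0 x=0
t0.Δ1 p=1 r=1 q=0 u=1 v=1 clk=1 x=0
t0.Δ2 p=1 r=1 q=0 u=0 v=1 clk=1 x=0
t1.Δ0 p=1 r=1 q=0 u=0 v=1 clk=1 x=0
t1.Δ1 p=1 r=1 q=0 u=0 v=1 clk=0 x=0
t2.Δ0 p=1 r=1 q=0 u=0 v=1 clk=0 x=0
t2.Δ1 p=1 r=1 q=0 u=0 v=1 clk=1 x=1
t2.Δ2 p=0 r=1 q=0 u=1 v=1 clk=1 x=1
t2.Δ3 p=0 r=1 q=1 u=1 v=1 clk=1 x=1
t3.Δ0 p=0 r=1 q=1 u=1 v=1 clk=1 x=1
t3.Δ1 p=0 r=1 q=1 u=1 v=1 clk=0 x=1
t4.Δ0 p=0 r=1 q=1 u=1 v=1 clk=0 x=1
t4.Δ1 p=0 r=1 q=1 u=1 v=1 clk=1 x=1
t4.Δ2 p=0 r=1 q=1 u=0 v=1 clk=1 x=1
t5.Δ0 p=0 r=1 q=1 u=0 v=1 clk=1 x=1
t5.Δ1 p=0 r=0 q=1 u=0 v=1 clk=0 x=1
t5.Δ2 p=0 r=0 q=0 u=0 v=1 clk=0 x=1
t6.Δ0 p=0 r=0 q=0 u=0 v=1 clk=0 x=1
t6.Δ1 p=0 r=1 q=0 u=0 v=1 clk=1 x=0
t6.Δ2 p=1 r=1 q=1 u=1 v=1 clk=1 x=0
t6.Δ3 p=1 r=1 q=0 u=1 v=1 clk=1 x=0
t7.Δ0 p=1 r=1 q=0 u=1 v=1 clk=1 x=0
t7.Δ1 p=1 r=0 q=0 u=1 v=1 clk=0 x=1
t7.Δ2 p=0 r=0 q=1 u=1 v=1 clk=0 x=1
t7.Δ3 p=0 r=0 q=0 u=1 v=1 clk=0 x=1
t8.Δ0 p=0 r=0 q=0 u=1 v=1 clk=0 x=1
t8.Δ1 p=0 r=0 q=0 u=1 v=1 clk=1 x=0
t8.Δ2 p=1 r=0 q=0 u=0 v=1 clk=1 x=0
t8.Δ3 p=1 r=0 q=1 u=0 v=0 clk=1 x=0
t8.Δ4 p=0 r=0 q=1 u=0 v=0 clk=1 x=0
t8.Δ5 p=0 r=0 q=0 u=0 v=0 clk=1 x=0
t9.Δ0 p=0 r=0 q=0 u=0 v=0 clk=1 x=0
t9.Δ1 p=0 r=0 q=0 u=0 v=0 clk=0 x=0
t10.Δ0 p=0 r=0 q=0 u=0 v=0 clk=0 x=0
t10.Δ1 p=0 r=0 q=0 u=0 v=0 clk=1 x=0
t10.Δ2 p=0 r=0 q=0 u=1 v=0 clk=1 x=0
t10.Δ3 p=0 r=0 q=0 u=1 v=1 clk=1 x=0
t10.Δ4 p=1 r=0 q=0 u=1 v=1 clk=1 x=0
t10.Δ5 p=1 r=0 q=1 u=1 v=1 clk=1 x=0
t11.Δ0 p=1 r=0 q=1 u=1 v=1 clk=1 x=0
t11.Δ1 p=1 r=1 q=1 u=1 v=1 clk=0 x=0
t11.Δ2 p=1 r=1 q=0 u=1 v=1 clk=0 x=0
t12.Δ0 p=1 r=1 q=0 u=1 v=1 clk=0 x=0
t12.Δ1 p=1 r=0 q=0 u=1 v=1 clk=1 x=1
t12.Δ2 p=0 r=0 q=1 u=0 v=1 clk=1 x=1
t12.Δ3 p=0 r=0 q=0 u=0 v=1 clk=1 x=1
t13.Δ0 p=0 r=0 q=0 u=0 v=1 clk=1 x=1
t13.Δ1 p=0 r=1 q=0 u=0 v=1 clk=0 x=0
t13.Δ2 p=1 r=1 q=1 u=0 v=1 clk=0 x=0
t13.Δ3 p=1 r=1 q=0 u=0 v=1 clk=0 x=0
t14.Δ0 p=1 r=1 q=0 u=0 v=1 clk=0 x=0
t14.Δ1 p=1 r=1 q=0 u=0 v=1 clk=1 x=1
t14.Δ2 p=0 r=1 q=0 u=1 v=1 clk=1 x=1
t14.Δ3 p=0 r=1 q=1 u=1 v=1 clk=1 x=1
t15.Δ0 p=0 r=1 q=1 u=1 v=1 clk=1 x=1
t15.Δ1 p=0 r=1 q=1 u=1 v=1 clk=0 x=1
t16.Δ0 p=0 r=1 q=1 u=1 v=1 clk=0 x=1
t16.Δ1 p=0 r=1 q=1 u=1 v=1 clk=1 x=1
t16.Δ2 p=0 r=1 q=1 u=0 v=1 clk=1 x=1
t17.Δ0 p=0 r=1 q=1 u=0 v=1 clk=1 x=1
t17.Δ1 p=0 r=0 q=1 u=0 v=1 clk=0 x=1
t17.Δ2 p=0 r=0 q=0 u=0 v=1 clk=0 x=1
t18.Δ0 p=0 r=0 q=0 u=0 v=1 clk=0 x=1
t18.Δ1 p=0 r=1 q=0 u=0 v=1 clk=1 x=0
t18.Δ2 p=1 r=1 q=1 u=1 v=1 clk=1 x=0
t18.Δ3 p=1 r=1 q=0 u=1 v=1 clk=1 x=0
t19.Δ0 p=1 r=1 q=0 u=1 v=1 clk=1 x=0
t19.Δ1 p=1 r=0 q=0 u=1 v=1 clk=0 x=1
t19.Δ2 p=0 r=0 q=1 u=1 v=1 clk=0 x=1
t19.Δ3 p=0 r=0 q=0 u=1 v=1 clk=0 x=1

1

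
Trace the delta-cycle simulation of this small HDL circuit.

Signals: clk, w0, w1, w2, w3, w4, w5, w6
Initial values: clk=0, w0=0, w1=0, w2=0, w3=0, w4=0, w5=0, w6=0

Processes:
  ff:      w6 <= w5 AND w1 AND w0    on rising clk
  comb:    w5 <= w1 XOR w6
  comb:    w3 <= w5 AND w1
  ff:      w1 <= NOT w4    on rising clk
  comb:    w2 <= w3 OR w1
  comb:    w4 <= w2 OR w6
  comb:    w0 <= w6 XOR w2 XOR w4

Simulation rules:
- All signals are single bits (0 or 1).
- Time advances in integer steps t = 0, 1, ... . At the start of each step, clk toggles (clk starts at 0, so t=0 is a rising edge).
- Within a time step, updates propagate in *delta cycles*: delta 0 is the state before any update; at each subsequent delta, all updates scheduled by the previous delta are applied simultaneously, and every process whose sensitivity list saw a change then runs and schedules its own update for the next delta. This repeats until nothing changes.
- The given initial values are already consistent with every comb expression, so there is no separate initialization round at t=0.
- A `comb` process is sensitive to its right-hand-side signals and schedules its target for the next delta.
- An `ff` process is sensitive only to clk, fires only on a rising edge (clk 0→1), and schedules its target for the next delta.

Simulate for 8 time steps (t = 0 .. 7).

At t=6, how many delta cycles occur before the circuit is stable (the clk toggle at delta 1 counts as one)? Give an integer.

t=0 Δ0: w5=0 w3=0 w4=0 w2=0 clk=0 w6=0 w0=0 w1=0
  Δ1: clk:0→1
  Δ2: w1:0→1
  Δ3: w5:0→1, w2:0→1
  Δ4: w3:0→1, w4:0→1, w0:0→1
  Δ5: w0:1→0
  (5Δ to stable)
t=1 Δ0: w5=1 w3=1 w4=1 w2=1 clk=1 w6=0 w0=0 w1=1
  Δ1: clk:1→0
  (1Δ to stable)
t=2 Δ0: w5=1 w3=1 w4=1 w2=1 clk=0 w6=0 w0=0 w1=1
  Δ1: clk:0→1
  Δ2: w1:1→0
  Δ3: w5:1→0, w3:1→0
  Δ4: w2:1→0
  Δ5: w4:1→0, w0:0→1
  Δ6: w0:1→0
  (6Δ to stable)
t=3 Δ0: w5=0 w3=0 w4=0 w2=0 clk=1 w6=0 w0=0 w1=0
  Δ1: clk:1→0
  (1Δ to stable)
t=4 Δ0: w5=0 w3=0 w4=0 w2=0 clk=0 w6=0 w0=0 w1=0
  Δ1: clk:0→1
  Δ2: w1:0→1
  Δ3: w5:0→1, w2:0→1
  Δ4: w3:0→1, w4:0→1, w0:0→1
  Δ5: w0:1→0
  (5Δ to stable)
t=5 Δ0: w5=1 w3=1 w4=1 w2=1 clk=1 w6=0 w0=0 w1=1
  Δ1: clk:1→0
  (1Δ to stable)
t=6 Δ0: w5=1 w3=1 w4=1 w2=1 clk=0 w6=0 w0=0 w1=1
  Δ1: clk:0→1
  Δ2: w1:1→0
  Δ3: w5:1→0, w3:1→0
  Δ4: w2:1→0
  Δ5: w4:1→0, w0:0→1
  Δ6: w0:1→0
  (6Δ to stable)
t=7 Δ0: w5=0 w3=0 w4=0 w2=0 clk=1 w6=0 w0=0 w1=0
  Δ1: clk:1→0
  (1Δ to stable)

6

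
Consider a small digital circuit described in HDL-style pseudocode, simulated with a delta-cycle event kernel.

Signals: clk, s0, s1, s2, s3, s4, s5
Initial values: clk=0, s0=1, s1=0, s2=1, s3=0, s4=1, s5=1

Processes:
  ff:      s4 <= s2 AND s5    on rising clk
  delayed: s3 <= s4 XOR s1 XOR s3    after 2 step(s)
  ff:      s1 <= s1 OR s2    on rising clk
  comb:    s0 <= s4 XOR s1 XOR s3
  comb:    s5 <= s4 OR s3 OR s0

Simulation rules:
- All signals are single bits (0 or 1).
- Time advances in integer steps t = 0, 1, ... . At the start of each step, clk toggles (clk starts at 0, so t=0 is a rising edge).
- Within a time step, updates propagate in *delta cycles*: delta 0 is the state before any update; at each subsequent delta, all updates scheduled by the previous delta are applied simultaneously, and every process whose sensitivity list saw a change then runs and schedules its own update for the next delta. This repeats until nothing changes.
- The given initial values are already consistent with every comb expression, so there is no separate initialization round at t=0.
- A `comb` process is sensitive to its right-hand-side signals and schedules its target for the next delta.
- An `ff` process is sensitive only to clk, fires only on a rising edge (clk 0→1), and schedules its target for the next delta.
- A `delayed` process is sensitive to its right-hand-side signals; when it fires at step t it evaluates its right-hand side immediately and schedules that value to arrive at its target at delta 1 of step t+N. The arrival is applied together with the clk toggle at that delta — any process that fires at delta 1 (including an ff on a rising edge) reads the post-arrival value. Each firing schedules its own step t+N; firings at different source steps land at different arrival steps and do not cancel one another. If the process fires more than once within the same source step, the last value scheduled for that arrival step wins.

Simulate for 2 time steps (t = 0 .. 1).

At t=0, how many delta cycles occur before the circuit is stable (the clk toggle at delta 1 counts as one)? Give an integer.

3

t=0 Δ0: s2=1 clk=0 s4=1 s0=1 s5=1 s1=0 s3=0
  Δ1: clk:0→1
  Δ2: s1:0→1
  Δ3: s0:1→0
  (3Δ to stable)
t=1 Δ0: s2=1 clk=1 s4=1 s0=0 s5=1 s1=1 s3=0
  Δ1: clk:1→0
  (1Δ to stable)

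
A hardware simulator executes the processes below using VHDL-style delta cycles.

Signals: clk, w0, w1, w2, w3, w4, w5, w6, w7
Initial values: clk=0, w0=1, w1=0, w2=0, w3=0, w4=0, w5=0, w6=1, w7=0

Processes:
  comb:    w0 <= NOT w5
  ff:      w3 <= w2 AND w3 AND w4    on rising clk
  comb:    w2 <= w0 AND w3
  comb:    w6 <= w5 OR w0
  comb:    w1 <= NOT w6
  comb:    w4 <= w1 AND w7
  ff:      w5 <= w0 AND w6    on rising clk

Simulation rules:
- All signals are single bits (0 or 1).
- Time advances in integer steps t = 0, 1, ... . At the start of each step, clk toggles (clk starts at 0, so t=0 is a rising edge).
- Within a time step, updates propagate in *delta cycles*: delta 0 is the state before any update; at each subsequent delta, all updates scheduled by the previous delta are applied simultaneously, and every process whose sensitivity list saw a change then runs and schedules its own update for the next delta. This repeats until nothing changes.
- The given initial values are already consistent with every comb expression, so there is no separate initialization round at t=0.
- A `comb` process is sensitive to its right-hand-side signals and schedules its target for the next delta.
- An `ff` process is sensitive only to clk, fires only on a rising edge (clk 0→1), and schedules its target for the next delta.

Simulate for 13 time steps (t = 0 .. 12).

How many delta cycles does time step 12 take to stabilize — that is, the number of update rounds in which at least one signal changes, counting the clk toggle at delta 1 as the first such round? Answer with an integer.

3

[bits: w4,w6,w1,w0,w3,clk,w5,w2,w7]
t=0: Δ0=010100000 Δ1=010101000 Δ2=010101100 Δ3=010001100 | 3Δ
t=1: Δ0=010001100 Δ1=010000100 | 1Δ
t=2: Δ0=010000100 Δ1=010001100 Δ2=010001000 Δ3=000101000 Δ4=011101000 Δ5=010101000 | 5Δ
t=3: Δ0=010101000 Δ1=010100000 | 1Δ
t=4: Δ0=010100000 Δ1=010101000 Δ2=010101100 Δ3=010001100 | 3Δ
t=5: Δ0=010001100 Δ1=010000100 | 1Δ
t=6: Δ0=010000100 Δ1=010001100 Δ2=010001000 Δ3=000101000 Δ4=011101000 Δ5=010101000 | 5Δ
t=7: Δ0=010101000 Δ1=010100000 | 1Δ
t=8: Δ0=010100000 Δ1=010101000 Δ2=010101100 Δ3=010001100 | 3Δ
t=9: Δ0=010001100 Δ1=010000100 | 1Δ
t=10: Δ0=010000100 Δ1=010001100 Δ2=010001000 Δ3=000101000 Δ4=011101000 Δ5=010101000 | 5Δ
t=11: Δ0=010101000 Δ1=010100000 | 1Δ
t=12: Δ0=010100000 Δ1=010101000 Δ2=010101100 Δ3=010001100 | 3Δ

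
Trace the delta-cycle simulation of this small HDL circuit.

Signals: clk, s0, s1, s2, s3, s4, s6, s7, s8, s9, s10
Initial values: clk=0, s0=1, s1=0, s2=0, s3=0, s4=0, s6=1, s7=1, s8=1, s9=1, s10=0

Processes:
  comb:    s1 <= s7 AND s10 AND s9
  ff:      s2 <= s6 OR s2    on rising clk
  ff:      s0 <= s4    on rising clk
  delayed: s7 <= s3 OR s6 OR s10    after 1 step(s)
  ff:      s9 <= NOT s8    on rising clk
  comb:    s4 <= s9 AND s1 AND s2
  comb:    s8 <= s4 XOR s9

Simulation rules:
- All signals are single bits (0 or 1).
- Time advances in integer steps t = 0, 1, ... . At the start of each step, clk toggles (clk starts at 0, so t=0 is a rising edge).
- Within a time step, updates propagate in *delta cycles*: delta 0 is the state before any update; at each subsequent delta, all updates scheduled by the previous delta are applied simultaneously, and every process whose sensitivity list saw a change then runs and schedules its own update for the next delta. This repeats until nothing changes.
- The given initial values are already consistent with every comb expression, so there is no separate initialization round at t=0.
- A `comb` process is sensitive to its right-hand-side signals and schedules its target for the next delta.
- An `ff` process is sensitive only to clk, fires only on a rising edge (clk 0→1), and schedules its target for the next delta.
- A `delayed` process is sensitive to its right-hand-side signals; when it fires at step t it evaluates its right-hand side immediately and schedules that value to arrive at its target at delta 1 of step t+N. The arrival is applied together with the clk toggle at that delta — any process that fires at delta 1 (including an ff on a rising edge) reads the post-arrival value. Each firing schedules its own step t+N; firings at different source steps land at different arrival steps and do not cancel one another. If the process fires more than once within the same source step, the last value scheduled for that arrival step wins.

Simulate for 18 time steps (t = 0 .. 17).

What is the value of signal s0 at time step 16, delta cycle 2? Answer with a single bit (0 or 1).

0

[bits: s9,s7,s3,s4,s10,s2,s8,s6,s0,s1,clk]
t=0: Δ0=11000011100 Δ1=11000011101 Δ2=01000111001 Δ3=01000101001 | 3Δ
t=1: Δ0=01000101001 Δ1=01000101000 | 1Δ
t=2: Δ0=01000101000 Δ1=01000101001 Δ2=11000101001 Δ3=11000111001 | 3Δ
t=3: Δ0=11000111001 Δ1=11000111000 | 1Δ
t=4: Δ0=11000111000 Δ1=11000111001 Δ2=01000111001 Δ3=01000101001 | 3Δ
t=5: Δ0=01000101001 Δ1=01000101000 | 1Δ
t=6: Δ0=01000101000 Δ1=01000101001 Δ2=11000101001 Δ3=11000111001 | 3Δ
t=7: Δ0=11000111001 Δ1=11000111000 | 1Δ
t=8: Δ0=11000111000 Δ1=11000111001 Δ2=01000111001 Δ3=01000101001 | 3Δ
t=9: Δ0=01000101001 Δ1=01000101000 | 1Δ
t=10: Δ0=01000101000 Δ1=01000101001 Δ2=11000101001 Δ3=11000111001 | 3Δ
t=11: Δ0=11000111001 Δ1=11000111000 | 1Δ
t=12: Δ0=11000111000 Δ1=11000111001 Δ2=01000111001 Δ3=01000101001 | 3Δ
t=13: Δ0=01000101001 Δ1=01000101000 | 1Δ
t=14: Δ0=01000101000 Δ1=01000101001 Δ2=11000101001 Δ3=11000111001 | 3Δ
t=15: Δ0=11000111001 Δ1=11000111000 | 1Δ
t=16: Δ0=11000111000 Δ1=11000111001 Δ2=01000111001 Δ3=01000101001 | 3Δ
t=17: Δ0=01000101001 Δ1=01000101000 | 1Δ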